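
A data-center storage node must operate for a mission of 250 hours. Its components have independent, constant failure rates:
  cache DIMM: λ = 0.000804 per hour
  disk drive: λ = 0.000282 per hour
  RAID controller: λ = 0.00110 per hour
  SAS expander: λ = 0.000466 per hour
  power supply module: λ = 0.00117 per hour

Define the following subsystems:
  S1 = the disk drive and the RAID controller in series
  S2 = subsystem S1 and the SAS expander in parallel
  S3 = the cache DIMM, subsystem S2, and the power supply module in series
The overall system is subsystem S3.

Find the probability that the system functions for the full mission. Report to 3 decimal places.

0.591

R(cache DIMM) = exp(−0.000804 × 250) = 0.81791
R(disk drive) = exp(−0.000282 × 250) = 0.93193
R(RAID controller) = exp(−0.00110 × 250) = 0.75957
R(SAS expander) = exp(−0.000466 × 250) = 0.89003
R(power supply module) = exp(−0.00117 × 250) = 0.74640
Series (disk drive and RAID controller): 0.93193 × 0.75957 = 0.70787
Parallel ([0.70787] and SAS expander): 1 − (1 − 0.70787)(1 − 0.89003) = 0.96787
Series (cache DIMM, [0.96787], and power supply module): 0.81791 × 0.96787 × 0.74640 = 0.591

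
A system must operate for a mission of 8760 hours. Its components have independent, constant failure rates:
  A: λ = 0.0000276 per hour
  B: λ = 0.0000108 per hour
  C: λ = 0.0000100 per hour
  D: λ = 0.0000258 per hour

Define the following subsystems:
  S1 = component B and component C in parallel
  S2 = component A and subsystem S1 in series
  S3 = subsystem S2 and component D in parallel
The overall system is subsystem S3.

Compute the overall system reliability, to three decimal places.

0.955

R(A) = exp(−0.0000276 × 8760) = 0.78523
R(B) = exp(−0.0000108 × 8760) = 0.90973
R(C) = exp(−0.0000100 × 8760) = 0.91613
R(D) = exp(−0.0000258 × 8760) = 0.79771
Parallel (B and C): 1 − (1 − 0.90973)(1 − 0.91613) = 0.99243
Series (A and [0.99243]): 0.78523 × 0.99243 = 0.77929
Parallel ([0.77929] and D): 1 − (1 − 0.77929)(1 − 0.79771) = 0.955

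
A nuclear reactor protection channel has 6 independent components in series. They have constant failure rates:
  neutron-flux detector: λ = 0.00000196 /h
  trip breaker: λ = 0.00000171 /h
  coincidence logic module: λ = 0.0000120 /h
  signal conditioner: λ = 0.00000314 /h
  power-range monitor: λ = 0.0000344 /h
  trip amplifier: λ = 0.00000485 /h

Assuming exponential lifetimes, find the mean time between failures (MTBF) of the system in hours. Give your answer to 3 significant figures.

17200

Series of exponential components: λ_sys = Σ λ_i
λ_sys = 0.00000196 + 0.00000171 + 0.0000120 + 0.00000314 + 0.0000344 + 0.00000485 = 5.8060e-05 /h
MTBF = 1 / λ_sys = 17200 h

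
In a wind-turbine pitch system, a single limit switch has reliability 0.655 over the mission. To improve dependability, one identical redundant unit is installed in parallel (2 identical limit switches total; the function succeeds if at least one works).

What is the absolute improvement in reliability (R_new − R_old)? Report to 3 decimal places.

R_before = 0.655
R_after = 1 − (1 − 0.655)^2 = 0.881
ΔR = 0.881 − 0.655 = 0.226

0.226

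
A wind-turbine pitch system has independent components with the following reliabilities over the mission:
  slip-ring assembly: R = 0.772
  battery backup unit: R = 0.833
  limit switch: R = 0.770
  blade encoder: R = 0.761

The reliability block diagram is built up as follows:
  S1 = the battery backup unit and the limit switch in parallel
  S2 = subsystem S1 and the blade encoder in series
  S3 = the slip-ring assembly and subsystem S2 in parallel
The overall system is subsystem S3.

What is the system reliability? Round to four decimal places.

Parallel (battery backup unit and limit switch): 1 − (1 − 0.833000)(1 − 0.770000) = 0.961590
Series ([0.961590] and blade encoder): 0.961590 × 0.761000 = 0.731770
Parallel (slip-ring assembly and [0.731770]): 1 − (1 − 0.772000)(1 − 0.731770) = 0.9388

0.9388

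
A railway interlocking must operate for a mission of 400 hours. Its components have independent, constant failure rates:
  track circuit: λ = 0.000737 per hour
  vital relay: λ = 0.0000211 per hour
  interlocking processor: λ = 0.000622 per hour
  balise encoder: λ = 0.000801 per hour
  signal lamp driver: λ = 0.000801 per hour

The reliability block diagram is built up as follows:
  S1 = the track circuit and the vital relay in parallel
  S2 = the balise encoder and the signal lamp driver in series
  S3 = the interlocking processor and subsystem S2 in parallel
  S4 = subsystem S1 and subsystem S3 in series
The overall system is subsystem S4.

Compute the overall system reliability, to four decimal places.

0.8939

R(track circuit) = exp(−0.000737 × 400) = 0.744681
R(vital relay) = exp(−0.0000211 × 400) = 0.991596
R(interlocking processor) = exp(−0.000622 × 400) = 0.779736
R(balise encoder) = exp(−0.000801 × 400) = 0.725859
R(signal lamp driver) = exp(−0.000801 × 400) = 0.725859
Parallel (track circuit and vital relay): 1 − (1 − 0.744681)(1 − 0.991596) = 0.997854
Series (balise encoder and signal lamp driver): 0.725859 × 0.725859 = 0.526871
Parallel (interlocking processor and [0.526871]): 1 − (1 − 0.779736)(1 − 0.526871) = 0.895787
Series ([0.997854] and [0.895787]): 0.997854 × 0.895787 = 0.8939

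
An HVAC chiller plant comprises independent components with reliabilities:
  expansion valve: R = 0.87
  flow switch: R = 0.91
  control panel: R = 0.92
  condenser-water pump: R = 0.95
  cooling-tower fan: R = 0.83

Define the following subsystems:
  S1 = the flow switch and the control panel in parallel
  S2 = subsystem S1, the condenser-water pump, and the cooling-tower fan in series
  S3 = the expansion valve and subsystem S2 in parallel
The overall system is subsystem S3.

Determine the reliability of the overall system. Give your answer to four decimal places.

Parallel (flow switch and control panel): 1 − (1 − 0.910000)(1 − 0.920000) = 0.992800
Series ([0.992800], condenser-water pump, and cooling-tower fan): 0.992800 × 0.950000 × 0.830000 = 0.782823
Parallel (expansion valve and [0.782823]): 1 − (1 − 0.870000)(1 − 0.782823) = 0.9718

0.9718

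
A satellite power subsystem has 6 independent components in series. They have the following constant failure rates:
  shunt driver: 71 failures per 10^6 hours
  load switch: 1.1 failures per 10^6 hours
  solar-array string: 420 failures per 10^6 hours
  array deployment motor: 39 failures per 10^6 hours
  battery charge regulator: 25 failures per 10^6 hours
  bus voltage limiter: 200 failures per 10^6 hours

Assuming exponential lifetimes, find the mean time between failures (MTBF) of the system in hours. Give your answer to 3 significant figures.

Series of exponential components: λ_sys = Σ λ_i
λ_sys = 0.000071 + 0.0000011 + 0.00042 + 0.000039 + 0.000025 + 0.00020 = 7.5610e-04 /h
MTBF = 1 / λ_sys = 1320 h

1320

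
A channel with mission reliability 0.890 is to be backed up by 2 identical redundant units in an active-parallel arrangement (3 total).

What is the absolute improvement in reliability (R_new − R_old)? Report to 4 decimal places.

0.1087

R_before = 0.890
R_after = 1 − (1 − 0.890)^3 = 0.9987
ΔR = 0.9987 − 0.890 = 0.1087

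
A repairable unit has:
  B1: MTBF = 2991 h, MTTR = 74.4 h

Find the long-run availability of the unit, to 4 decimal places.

A(B1) = MTBF/(MTBF+MTTR) = 2991/(2991+74.4) = 0.9757

0.9757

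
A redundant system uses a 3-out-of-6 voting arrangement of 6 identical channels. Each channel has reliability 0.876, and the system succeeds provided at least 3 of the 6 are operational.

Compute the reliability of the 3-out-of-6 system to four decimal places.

0.9971

R = Σ_{i=3}^{6} C(6,i) p^i (1−p)^{6−i} with p = 0.876
C(6,3)·0.876^3·0.124^3 = 0.025633
C(6,4)·0.876^4·0.124^2 = 0.135816
C(6,5)·0.876^5·0.124^1 = 0.383790
C(6,6)·0.876^6·0.124^0 = 0.451882
Sum = 0.9971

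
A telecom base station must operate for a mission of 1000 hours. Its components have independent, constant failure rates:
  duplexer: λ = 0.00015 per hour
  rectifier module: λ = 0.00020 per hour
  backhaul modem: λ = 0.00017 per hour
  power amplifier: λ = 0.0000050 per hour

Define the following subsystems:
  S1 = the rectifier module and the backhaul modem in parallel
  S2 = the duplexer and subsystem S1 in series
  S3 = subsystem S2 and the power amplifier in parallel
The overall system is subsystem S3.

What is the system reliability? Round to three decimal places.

R(duplexer) = exp(−0.00015 × 1000) = 0.86071
R(rectifier module) = exp(−0.00020 × 1000) = 0.81873
R(backhaul modem) = exp(−0.00017 × 1000) = 0.84366
R(power amplifier) = exp(−0.0000050 × 1000) = 0.99501
Parallel (rectifier module and backhaul modem): 1 − (1 − 0.81873)(1 − 0.84366) = 0.97166
Series (duplexer and [0.97166]): 0.86071 × 0.97166 = 0.83632
Parallel ([0.83632] and power amplifier): 1 − (1 − 0.83632)(1 − 0.99501) = 0.999

0.999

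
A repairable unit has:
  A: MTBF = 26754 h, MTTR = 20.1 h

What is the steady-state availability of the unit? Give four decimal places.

A(A) = MTBF/(MTBF+MTTR) = 26754/(26754+20.1) = 0.9992

0.9992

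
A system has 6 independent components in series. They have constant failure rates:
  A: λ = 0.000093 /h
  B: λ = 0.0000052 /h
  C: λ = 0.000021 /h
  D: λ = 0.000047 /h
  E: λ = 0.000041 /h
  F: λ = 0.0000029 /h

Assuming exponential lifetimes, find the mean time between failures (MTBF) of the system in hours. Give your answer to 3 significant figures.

4760

Series of exponential components: λ_sys = Σ λ_i
λ_sys = 0.000093 + 0.0000052 + 0.000021 + 0.000047 + 0.000041 + 0.0000029 = 2.1010e-04 /h
MTBF = 1 / λ_sys = 4760 h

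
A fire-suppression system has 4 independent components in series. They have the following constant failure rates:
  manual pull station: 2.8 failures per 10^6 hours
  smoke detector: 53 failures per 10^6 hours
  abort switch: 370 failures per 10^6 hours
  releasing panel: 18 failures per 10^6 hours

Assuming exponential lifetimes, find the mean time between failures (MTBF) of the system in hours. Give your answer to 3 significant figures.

2250

Series of exponential components: λ_sys = Σ λ_i
λ_sys = 0.0000028 + 0.000053 + 0.00037 + 0.000018 = 4.4380e-04 /h
MTBF = 1 / λ_sys = 2250 h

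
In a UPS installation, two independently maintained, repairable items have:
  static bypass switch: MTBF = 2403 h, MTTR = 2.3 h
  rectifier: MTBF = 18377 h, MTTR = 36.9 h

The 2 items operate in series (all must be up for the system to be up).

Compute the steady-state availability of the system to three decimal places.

A(static bypass switch) = MTBF/(MTBF+MTTR) = 2403/(2403+2.3) = 0.999044
A(rectifier) = MTBF/(MTBF+MTTR) = 18377/(18377+36.9) = 0.997996
Series availability: 0.999044 × 0.997996 = 0.997

0.997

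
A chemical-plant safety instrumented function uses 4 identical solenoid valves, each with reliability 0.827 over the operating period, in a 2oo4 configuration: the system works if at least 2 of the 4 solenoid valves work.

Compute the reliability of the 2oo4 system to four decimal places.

0.9820

R = Σ_{i=2}^{4} C(4,i) p^i (1−p)^{4−i} with p = 0.827
C(4,2)·0.827^2·0.173^2 = 0.122816
C(4,3)·0.827^3·0.173^1 = 0.391402
C(4,4)·0.827^4·0.173^0 = 0.467759
Sum = 0.9820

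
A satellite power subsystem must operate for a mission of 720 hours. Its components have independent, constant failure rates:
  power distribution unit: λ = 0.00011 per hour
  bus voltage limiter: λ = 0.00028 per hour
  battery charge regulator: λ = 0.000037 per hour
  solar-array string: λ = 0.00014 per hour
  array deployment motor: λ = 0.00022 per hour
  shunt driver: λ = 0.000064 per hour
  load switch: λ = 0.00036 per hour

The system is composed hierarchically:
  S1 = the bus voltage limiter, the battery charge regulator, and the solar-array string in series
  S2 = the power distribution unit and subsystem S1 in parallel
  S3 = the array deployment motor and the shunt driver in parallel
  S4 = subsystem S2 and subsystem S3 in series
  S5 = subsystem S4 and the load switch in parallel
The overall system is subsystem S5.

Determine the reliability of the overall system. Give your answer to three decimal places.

R(power distribution unit) = exp(−0.00011 × 720) = 0.92386
R(bus voltage limiter) = exp(−0.00028 × 720) = 0.81742
R(battery charge regulator) = exp(−0.000037 × 720) = 0.97371
R(solar-array string) = exp(−0.00014 × 720) = 0.90411
R(array deployment motor) = exp(−0.00022 × 720) = 0.85351
R(shunt driver) = exp(−0.000064 × 720) = 0.95497
R(load switch) = exp(−0.00036 × 720) = 0.77167
Series (bus voltage limiter, battery charge regulator, and solar-array string): 0.81742 × 0.97371 × 0.90411 = 0.71961
Parallel (power distribution unit and [0.71961]): 1 − (1 − 0.92386)(1 − 0.71961) = 0.97865
Parallel (array deployment motor and shunt driver): 1 − (1 − 0.85351)(1 − 0.95497) = 0.99340
Series ([0.97865] and [0.99340]): 0.97865 × 0.99340 = 0.97219
Parallel ([0.97219] and load switch): 1 − (1 − 0.97219)(1 − 0.77167) = 0.994

0.994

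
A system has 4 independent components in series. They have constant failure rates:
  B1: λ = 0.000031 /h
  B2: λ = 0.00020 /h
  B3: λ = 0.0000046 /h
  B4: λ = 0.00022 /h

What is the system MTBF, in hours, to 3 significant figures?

Series of exponential components: λ_sys = Σ λ_i
λ_sys = 0.000031 + 0.00020 + 0.0000046 + 0.00022 = 4.5560e-04 /h
MTBF = 1 / λ_sys = 2190 h

2190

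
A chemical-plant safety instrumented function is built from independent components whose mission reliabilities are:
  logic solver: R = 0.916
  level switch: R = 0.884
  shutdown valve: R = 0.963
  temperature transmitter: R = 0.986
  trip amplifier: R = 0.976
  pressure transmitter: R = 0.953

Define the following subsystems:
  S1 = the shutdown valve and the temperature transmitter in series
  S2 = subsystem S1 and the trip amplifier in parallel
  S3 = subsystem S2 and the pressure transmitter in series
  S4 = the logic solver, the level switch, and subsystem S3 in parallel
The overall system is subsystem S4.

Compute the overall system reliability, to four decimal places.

Series (shutdown valve and temperature transmitter): 0.963000 × 0.986000 = 0.949518
Parallel ([0.949518] and trip amplifier): 1 − (1 − 0.949518)(1 − 0.976000) = 0.998788
Series ([0.998788] and pressure transmitter): 0.998788 × 0.953000 = 0.951845
Parallel (logic solver, level switch, and [0.951845]): 1 − (1 − 0.916000)(1 − 0.884000)(1 − 0.951845) = 0.9995

0.9995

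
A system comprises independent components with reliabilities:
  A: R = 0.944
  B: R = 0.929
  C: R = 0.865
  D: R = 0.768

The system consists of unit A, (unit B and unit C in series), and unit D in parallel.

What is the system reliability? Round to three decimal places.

Series (B and C): 0.92900 × 0.86500 = 0.80359
Parallel (A, [0.80359], and D): 1 − (1 − 0.94400)(1 − 0.80359)(1 − 0.76800) = 0.997

0.997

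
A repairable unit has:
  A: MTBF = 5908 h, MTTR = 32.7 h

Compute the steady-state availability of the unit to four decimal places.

0.9945

A(A) = MTBF/(MTBF+MTTR) = 5908/(5908+32.7) = 0.9945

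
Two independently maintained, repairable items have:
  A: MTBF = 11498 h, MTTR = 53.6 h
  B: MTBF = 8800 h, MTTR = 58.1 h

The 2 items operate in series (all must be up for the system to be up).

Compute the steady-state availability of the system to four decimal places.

0.9888

A(A) = MTBF/(MTBF+MTTR) = 11498/(11498+53.6) = 0.995360
A(B) = MTBF/(MTBF+MTTR) = 8800/(8800+58.1) = 0.993441
Series availability: 0.995360 × 0.993441 = 0.9888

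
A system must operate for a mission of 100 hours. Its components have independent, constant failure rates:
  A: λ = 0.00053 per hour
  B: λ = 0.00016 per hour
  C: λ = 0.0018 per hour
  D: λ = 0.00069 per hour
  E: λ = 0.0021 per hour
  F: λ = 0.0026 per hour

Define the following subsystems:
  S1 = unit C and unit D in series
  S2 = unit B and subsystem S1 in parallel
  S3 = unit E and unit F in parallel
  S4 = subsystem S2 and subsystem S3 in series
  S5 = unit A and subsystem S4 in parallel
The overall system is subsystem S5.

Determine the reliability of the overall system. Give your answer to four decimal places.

0.9976

R(A) = exp(−0.00053 × 100) = 0.948380
R(B) = exp(−0.00016 × 100) = 0.984127
R(C) = exp(−0.0018 × 100) = 0.835270
R(D) = exp(−0.00069 × 100) = 0.933327
R(E) = exp(−0.0021 × 100) = 0.810584
R(F) = exp(−0.0026 × 100) = 0.771052
Series (C and D): 0.835270 × 0.933327 = 0.779580
Parallel (B and [0.779580]): 1 − (1 − 0.984127)(1 − 0.779580) = 0.996501
Parallel (E and F): 1 − (1 − 0.810584)(1 − 0.771052) = 0.956634
Series ([0.996501] and [0.956634]): 0.996501 × 0.956634 = 0.953287
Parallel (A and [0.953287]): 1 − (1 − 0.948380)(1 − 0.953287) = 0.9976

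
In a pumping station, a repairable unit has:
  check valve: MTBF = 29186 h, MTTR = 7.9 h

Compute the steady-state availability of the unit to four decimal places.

A(check valve) = MTBF/(MTBF+MTTR) = 29186/(29186+7.9) = 0.9997

0.9997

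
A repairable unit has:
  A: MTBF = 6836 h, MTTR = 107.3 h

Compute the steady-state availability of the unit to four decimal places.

0.9845

A(A) = MTBF/(MTBF+MTTR) = 6836/(6836+107.3) = 0.9845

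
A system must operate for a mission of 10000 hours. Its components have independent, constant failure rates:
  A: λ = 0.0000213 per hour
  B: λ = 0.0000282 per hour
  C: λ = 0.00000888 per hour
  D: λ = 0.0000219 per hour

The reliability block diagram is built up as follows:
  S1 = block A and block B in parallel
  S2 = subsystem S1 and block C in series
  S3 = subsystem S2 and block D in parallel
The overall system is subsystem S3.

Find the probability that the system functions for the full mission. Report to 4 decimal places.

R(A) = exp(−0.0000213 × 10000) = 0.808156
R(B) = exp(−0.0000282 × 10000) = 0.754274
R(C) = exp(−0.00000888 × 10000) = 0.915029
R(D) = exp(−0.0000219 × 10000) = 0.803322
Parallel (A and B): 1 − (1 − 0.808156)(1 − 0.754274) = 0.952859
Series ([0.952859] and C): 0.952859 × 0.915029 = 0.871894
Parallel ([0.871894] and D): 1 − (1 − 0.871894)(1 − 0.803322) = 0.9748

0.9748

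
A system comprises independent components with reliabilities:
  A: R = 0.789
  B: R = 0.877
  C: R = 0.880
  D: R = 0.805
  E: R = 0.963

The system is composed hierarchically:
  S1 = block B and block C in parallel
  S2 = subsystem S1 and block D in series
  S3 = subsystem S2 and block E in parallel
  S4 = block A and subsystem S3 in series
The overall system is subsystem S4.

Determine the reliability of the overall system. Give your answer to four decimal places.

0.7830

Parallel (B and C): 1 − (1 − 0.877000)(1 − 0.880000) = 0.985240
Series ([0.985240] and D): 0.985240 × 0.805000 = 0.793118
Parallel ([0.793118] and E): 1 − (1 − 0.793118)(1 − 0.963000) = 0.992345
Series (A and [0.992345]): 0.789000 × 0.992345 = 0.7830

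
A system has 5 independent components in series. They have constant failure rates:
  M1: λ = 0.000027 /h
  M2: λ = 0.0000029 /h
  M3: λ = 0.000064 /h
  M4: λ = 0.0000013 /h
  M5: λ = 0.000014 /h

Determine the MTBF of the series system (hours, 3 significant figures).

Series of exponential components: λ_sys = Σ λ_i
λ_sys = 0.000027 + 0.0000029 + 0.000064 + 0.0000013 + 0.000014 = 1.0920e-04 /h
MTBF = 1 / λ_sys = 9160 h

9160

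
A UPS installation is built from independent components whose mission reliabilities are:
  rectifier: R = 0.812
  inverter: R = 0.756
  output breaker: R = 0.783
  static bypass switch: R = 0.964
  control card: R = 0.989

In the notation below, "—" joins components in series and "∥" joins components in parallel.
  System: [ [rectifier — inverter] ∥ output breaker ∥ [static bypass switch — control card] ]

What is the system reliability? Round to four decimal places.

0.9961

Series (rectifier and inverter): 0.812000 × 0.756000 = 0.613872
Series (static bypass switch and control card): 0.964000 × 0.989000 = 0.953396
Parallel ([0.613872], output breaker, and [0.953396]): 1 − (1 − 0.613872)(1 − 0.783000)(1 − 0.953396) = 0.9961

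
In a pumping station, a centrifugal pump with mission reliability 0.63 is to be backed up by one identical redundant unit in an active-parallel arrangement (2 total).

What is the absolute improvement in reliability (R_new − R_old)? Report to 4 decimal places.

0.2331

R_before = 0.63
R_after = 1 − (1 − 0.63)^2 = 0.8631
ΔR = 0.8631 − 0.63 = 0.2331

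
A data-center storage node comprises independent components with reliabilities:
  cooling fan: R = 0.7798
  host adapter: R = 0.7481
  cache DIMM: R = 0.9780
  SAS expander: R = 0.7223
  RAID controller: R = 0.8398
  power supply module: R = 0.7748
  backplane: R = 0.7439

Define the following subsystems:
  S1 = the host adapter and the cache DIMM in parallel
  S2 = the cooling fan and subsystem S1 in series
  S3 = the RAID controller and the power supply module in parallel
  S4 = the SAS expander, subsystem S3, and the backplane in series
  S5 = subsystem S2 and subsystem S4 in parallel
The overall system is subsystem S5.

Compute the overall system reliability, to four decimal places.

0.8918

Parallel (host adapter and cache DIMM): 1 − (1 − 0.748100)(1 − 0.978000) = 0.994458
Series (cooling fan and [0.994458]): 0.779800 × 0.994458 = 0.775478
Parallel (RAID controller and power supply module): 1 − (1 − 0.839800)(1 − 0.774800) = 0.963923
Series (SAS expander, [0.963923], and backplane): 0.722300 × 0.963923 × 0.743900 = 0.517934
Parallel ([0.775478] and [0.517934]): 1 − (1 − 0.775478)(1 − 0.517934) = 0.8918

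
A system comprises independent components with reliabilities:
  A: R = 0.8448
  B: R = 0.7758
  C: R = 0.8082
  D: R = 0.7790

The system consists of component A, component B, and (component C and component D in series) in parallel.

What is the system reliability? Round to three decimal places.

Series (C and D): 0.80820 × 0.77900 = 0.62959
Parallel (A, B, and [0.62959]): 1 − (1 − 0.84480)(1 − 0.77580)(1 − 0.62959) = 0.987

0.987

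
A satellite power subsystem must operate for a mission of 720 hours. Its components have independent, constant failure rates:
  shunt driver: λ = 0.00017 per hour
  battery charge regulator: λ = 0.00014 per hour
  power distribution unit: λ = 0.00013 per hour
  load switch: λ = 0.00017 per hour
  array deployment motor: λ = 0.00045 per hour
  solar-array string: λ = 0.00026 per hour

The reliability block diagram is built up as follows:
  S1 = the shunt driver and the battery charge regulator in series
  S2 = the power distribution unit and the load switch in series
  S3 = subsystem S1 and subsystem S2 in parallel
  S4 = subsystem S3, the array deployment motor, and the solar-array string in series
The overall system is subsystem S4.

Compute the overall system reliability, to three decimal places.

R(shunt driver) = exp(−0.00017 × 720) = 0.88479
R(battery charge regulator) = exp(−0.00014 × 720) = 0.90411
R(power distribution unit) = exp(−0.00013 × 720) = 0.91065
R(load switch) = exp(−0.00017 × 720) = 0.88479
R(array deployment motor) = exp(−0.00045 × 720) = 0.72325
R(solar-array string) = exp(−0.00026 × 720) = 0.82928
Series (shunt driver and battery charge regulator): 0.88479 × 0.90411 = 0.79995
Series (power distribution unit and load switch): 0.91065 × 0.88479 = 0.80573
Parallel ([0.79995] and [0.80573]): 1 − (1 − 0.79995)(1 − 0.80573) = 0.96114
Series ([0.96114], array deployment motor, and solar-array string): 0.96114 × 0.72325 × 0.82928 = 0.576

0.576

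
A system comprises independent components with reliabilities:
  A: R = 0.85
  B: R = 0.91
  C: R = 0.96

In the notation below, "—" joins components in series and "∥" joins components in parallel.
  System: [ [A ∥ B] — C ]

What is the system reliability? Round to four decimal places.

Parallel (A and B): 1 − (1 − 0.850000)(1 − 0.910000) = 0.986500
Series ([0.986500] and C): 0.986500 × 0.960000 = 0.9470

0.9470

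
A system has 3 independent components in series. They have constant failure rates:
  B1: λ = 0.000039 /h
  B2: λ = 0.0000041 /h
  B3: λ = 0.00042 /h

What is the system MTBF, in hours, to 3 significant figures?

2160

Series of exponential components: λ_sys = Σ λ_i
λ_sys = 0.000039 + 0.0000041 + 0.00042 = 4.6310e-04 /h
MTBF = 1 / λ_sys = 2160 h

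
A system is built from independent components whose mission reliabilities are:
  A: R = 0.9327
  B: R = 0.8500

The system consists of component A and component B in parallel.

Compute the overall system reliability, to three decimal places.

0.990

Parallel (A and B): 1 − (1 − 0.93270)(1 − 0.85000) = 0.990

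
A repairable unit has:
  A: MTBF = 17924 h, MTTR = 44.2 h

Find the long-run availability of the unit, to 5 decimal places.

0.99754

A(A) = MTBF/(MTBF+MTTR) = 17924/(17924+44.2) = 0.99754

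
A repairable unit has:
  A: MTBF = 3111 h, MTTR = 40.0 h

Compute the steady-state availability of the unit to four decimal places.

0.9873

A(A) = MTBF/(MTBF+MTTR) = 3111/(3111+40.0) = 0.9873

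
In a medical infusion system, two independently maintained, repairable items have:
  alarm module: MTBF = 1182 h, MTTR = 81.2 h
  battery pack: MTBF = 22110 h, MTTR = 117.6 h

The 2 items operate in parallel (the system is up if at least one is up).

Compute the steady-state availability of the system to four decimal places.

A(alarm module) = MTBF/(MTBF+MTTR) = 1182/(1182+81.2) = 0.935719
A(battery pack) = MTBF/(MTBF+MTTR) = 22110/(22110+117.6) = 0.994709
Parallel availability: 1 − (1 − 0.935719)(1 − 0.994709) = 0.9997

0.9997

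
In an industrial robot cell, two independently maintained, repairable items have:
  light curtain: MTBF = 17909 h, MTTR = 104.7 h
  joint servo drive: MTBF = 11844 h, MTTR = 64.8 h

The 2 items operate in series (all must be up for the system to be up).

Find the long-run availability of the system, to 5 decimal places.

A(light curtain) = MTBF/(MTBF+MTTR) = 17909/(17909+104.7) = 0.994188
A(joint servo drive) = MTBF/(MTBF+MTTR) = 11844/(11844+64.8) = 0.994559
Series availability: 0.994188 × 0.994559 = 0.98878

0.98878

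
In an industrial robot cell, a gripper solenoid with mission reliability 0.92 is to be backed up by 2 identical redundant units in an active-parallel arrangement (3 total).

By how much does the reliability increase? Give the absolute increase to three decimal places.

0.079

R_before = 0.92
R_after = 1 − (1 − 0.92)^3 = 0.999
ΔR = 0.999 − 0.92 = 0.079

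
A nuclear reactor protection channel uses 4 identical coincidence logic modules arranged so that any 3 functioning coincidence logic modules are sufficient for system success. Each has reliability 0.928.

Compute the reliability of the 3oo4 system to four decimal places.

0.9718

R = Σ_{i=3}^{4} C(4,i) p^i (1−p)^{4−i} with p = 0.928
C(4,3)·0.928^3·0.072^1 = 0.230163
C(4,4)·0.928^4·0.072^0 = 0.741638
Sum = 0.9718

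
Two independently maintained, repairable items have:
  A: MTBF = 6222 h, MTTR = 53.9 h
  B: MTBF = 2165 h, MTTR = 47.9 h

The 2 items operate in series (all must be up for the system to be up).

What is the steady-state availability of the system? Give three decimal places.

A(A) = MTBF/(MTBF+MTTR) = 6222/(6222+53.9) = 0.991412
A(B) = MTBF/(MTBF+MTTR) = 2165/(2165+47.9) = 0.978354
Series availability: 0.991412 × 0.978354 = 0.970

0.970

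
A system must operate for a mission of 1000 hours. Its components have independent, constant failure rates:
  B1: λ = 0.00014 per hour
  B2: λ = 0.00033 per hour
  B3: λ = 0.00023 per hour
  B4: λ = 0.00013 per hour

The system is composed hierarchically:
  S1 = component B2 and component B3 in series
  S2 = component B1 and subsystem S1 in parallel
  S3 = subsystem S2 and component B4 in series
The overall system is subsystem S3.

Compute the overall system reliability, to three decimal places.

0.829

R(B1) = exp(−0.00014 × 1000) = 0.86936
R(B2) = exp(−0.00033 × 1000) = 0.71892
R(B3) = exp(−0.00023 × 1000) = 0.79453
R(B4) = exp(−0.00013 × 1000) = 0.87810
Series (B2 and B3): 0.71892 × 0.79453 = 0.57120
Parallel (B1 and [0.57120]): 1 − (1 − 0.86936)(1 − 0.57120) = 0.94398
Series ([0.94398] and B4): 0.94398 × 0.87810 = 0.829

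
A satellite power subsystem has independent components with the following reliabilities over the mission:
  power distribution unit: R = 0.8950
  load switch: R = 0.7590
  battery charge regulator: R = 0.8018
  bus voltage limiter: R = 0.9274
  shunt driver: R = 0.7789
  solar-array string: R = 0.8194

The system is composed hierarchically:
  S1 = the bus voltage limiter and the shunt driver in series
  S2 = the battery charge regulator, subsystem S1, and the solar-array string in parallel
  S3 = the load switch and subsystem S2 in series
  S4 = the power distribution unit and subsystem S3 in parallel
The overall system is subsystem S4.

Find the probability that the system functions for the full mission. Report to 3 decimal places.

0.974

Series (bus voltage limiter and shunt driver): 0.92740 × 0.77890 = 0.72235
Parallel (battery charge regulator, [0.72235], and solar-array string): 1 − (1 − 0.80180)(1 − 0.72235)(1 − 0.81940) = 0.99006
Series (load switch and [0.99006]): 0.75900 × 0.99006 = 0.75146
Parallel (power distribution unit and [0.75146]): 1 − (1 − 0.89500)(1 − 0.75146) = 0.974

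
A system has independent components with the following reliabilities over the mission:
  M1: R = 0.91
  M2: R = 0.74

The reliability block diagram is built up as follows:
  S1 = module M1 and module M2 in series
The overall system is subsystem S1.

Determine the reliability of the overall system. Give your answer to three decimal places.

0.673

Series (M1 and M2): 0.91000 × 0.74000 = 0.673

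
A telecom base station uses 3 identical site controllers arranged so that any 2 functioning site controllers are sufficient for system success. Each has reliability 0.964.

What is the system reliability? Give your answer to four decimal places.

R = Σ_{i=2}^{3} C(3,i) p^i (1−p)^{3−i} with p = 0.964
C(3,2)·0.964^2·0.036^1 = 0.100364
C(3,3)·0.964^3·0.036^0 = 0.895841
Sum = 0.9962

0.9962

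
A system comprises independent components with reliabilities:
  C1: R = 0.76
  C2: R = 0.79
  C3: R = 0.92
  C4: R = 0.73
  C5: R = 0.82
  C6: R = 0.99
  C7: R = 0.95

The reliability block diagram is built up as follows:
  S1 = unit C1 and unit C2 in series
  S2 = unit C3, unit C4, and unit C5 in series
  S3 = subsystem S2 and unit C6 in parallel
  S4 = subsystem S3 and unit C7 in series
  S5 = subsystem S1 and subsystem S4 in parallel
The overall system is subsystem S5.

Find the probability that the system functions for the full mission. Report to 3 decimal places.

0.978

Series (C1 and C2): 0.76000 × 0.79000 = 0.60040
Series (C3, C4, and C5): 0.92000 × 0.73000 × 0.82000 = 0.55071
Parallel ([0.55071] and C6): 1 − (1 − 0.55071)(1 − 0.99000) = 0.99551
Series ([0.99551] and C7): 0.99551 × 0.95000 = 0.94573
Parallel ([0.60040] and [0.94573]): 1 − (1 − 0.60040)(1 − 0.94573) = 0.978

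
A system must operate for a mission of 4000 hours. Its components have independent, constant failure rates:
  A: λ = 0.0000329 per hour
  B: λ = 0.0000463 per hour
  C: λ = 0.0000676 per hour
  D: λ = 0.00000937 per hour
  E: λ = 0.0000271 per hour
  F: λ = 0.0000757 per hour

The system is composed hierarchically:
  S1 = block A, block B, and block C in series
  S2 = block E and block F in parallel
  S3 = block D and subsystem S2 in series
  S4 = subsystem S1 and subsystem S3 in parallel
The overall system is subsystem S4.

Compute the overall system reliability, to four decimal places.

R(A) = exp(−0.0000329 × 4000) = 0.876692
R(B) = exp(−0.0000463 × 4000) = 0.830938
R(C) = exp(−0.0000676 × 4000) = 0.763074
R(D) = exp(−0.00000937 × 4000) = 0.963214
R(E) = exp(−0.0000271 × 4000) = 0.897269
R(F) = exp(−0.0000757 × 4000) = 0.738747
Series (A, B, and C): 0.876692 × 0.830938 × 0.763074 = 0.555882
Parallel (E and F): 1 − (1 − 0.897269)(1 − 0.738747) = 0.973161
Series (D and [0.973161]): 0.963214 × 0.973161 = 0.937362
Parallel ([0.555882] and [0.937362]): 1 − (1 − 0.555882)(1 − 0.937362) = 0.9722

0.9722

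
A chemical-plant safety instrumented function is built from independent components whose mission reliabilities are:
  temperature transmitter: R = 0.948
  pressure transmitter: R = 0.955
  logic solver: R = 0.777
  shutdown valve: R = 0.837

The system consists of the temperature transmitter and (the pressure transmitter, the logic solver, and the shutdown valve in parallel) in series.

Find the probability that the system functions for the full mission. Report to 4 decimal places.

0.9464

Parallel (pressure transmitter, logic solver, and shutdown valve): 1 − (1 − 0.955000)(1 − 0.777000)(1 − 0.837000) = 0.998364
Series (temperature transmitter and [0.998364]): 0.948000 × 0.998364 = 0.9464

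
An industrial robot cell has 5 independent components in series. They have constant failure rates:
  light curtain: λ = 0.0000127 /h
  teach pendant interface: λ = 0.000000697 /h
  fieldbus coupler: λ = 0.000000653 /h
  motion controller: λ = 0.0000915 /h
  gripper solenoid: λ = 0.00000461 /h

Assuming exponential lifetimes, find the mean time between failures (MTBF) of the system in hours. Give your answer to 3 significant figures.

9080

Series of exponential components: λ_sys = Σ λ_i
λ_sys = 0.0000127 + 0.000000697 + 0.000000653 + 0.0000915 + 0.00000461 = 1.1016e-04 /h
MTBF = 1 / λ_sys = 9080 h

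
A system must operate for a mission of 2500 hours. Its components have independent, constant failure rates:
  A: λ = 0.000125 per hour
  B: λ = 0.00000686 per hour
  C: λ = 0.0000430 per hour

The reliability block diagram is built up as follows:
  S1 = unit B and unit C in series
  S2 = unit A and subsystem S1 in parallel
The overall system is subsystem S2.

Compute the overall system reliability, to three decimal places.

0.969

R(A) = exp(−0.000125 × 2500) = 0.73162
R(B) = exp(−0.00000686 × 2500) = 0.98300
R(C) = exp(−0.0000430 × 2500) = 0.89808
Series (B and C): 0.98300 × 0.89808 = 0.88281
Parallel (A and [0.88281]): 1 − (1 − 0.73162)(1 − 0.88281) = 0.969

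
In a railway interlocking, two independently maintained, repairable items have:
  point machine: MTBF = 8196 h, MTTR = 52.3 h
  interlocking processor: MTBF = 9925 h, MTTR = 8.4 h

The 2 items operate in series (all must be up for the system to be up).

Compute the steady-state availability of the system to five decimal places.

0.99282

A(point machine) = MTBF/(MTBF+MTTR) = 8196/(8196+52.3) = 0.993659
A(interlocking processor) = MTBF/(MTBF+MTTR) = 9925/(9925+8.4) = 0.999154
Series availability: 0.993659 × 0.999154 = 0.99282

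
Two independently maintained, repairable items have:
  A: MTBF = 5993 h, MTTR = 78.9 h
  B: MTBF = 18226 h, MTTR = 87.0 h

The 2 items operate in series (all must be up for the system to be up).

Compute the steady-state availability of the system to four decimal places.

0.9823

A(A) = MTBF/(MTBF+MTTR) = 5993/(5993+78.9) = 0.987006
A(B) = MTBF/(MTBF+MTTR) = 18226/(18226+87.0) = 0.995249
Series availability: 0.987006 × 0.995249 = 0.9823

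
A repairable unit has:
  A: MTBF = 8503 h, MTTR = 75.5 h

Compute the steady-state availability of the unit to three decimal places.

A(A) = MTBF/(MTBF+MTTR) = 8503/(8503+75.5) = 0.991

0.991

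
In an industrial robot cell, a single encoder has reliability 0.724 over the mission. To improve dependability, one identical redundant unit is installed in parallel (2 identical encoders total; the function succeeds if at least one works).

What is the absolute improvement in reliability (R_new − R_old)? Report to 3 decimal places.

R_before = 0.724
R_after = 1 − (1 − 0.724)^2 = 0.924
ΔR = 0.924 − 0.724 = 0.200

0.200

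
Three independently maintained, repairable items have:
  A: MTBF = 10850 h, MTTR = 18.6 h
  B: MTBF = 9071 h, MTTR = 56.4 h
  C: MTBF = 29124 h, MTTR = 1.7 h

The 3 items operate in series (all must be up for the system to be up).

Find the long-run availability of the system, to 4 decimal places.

0.9921

A(A) = MTBF/(MTBF+MTTR) = 10850/(10850+18.6) = 0.998289
A(B) = MTBF/(MTBF+MTTR) = 9071/(9071+56.4) = 0.993821
A(C) = MTBF/(MTBF+MTTR) = 29124/(29124+1.7) = 0.999942
Series availability: 0.998289 × 0.993821 × 0.999942 = 0.9921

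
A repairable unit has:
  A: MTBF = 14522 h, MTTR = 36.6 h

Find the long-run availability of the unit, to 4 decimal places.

A(A) = MTBF/(MTBF+MTTR) = 14522/(14522+36.6) = 0.9975

0.9975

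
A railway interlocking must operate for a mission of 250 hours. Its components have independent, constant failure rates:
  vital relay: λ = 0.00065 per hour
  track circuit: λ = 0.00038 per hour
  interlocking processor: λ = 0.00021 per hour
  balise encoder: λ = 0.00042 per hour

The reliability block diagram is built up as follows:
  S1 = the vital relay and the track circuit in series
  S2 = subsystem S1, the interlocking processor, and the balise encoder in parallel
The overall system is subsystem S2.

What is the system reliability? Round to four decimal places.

R(vital relay) = exp(−0.00065 × 250) = 0.850016
R(track circuit) = exp(−0.00038 × 250) = 0.909373
R(interlocking processor) = exp(−0.00021 × 250) = 0.948854
R(balise encoder) = exp(−0.00042 × 250) = 0.900325
Series (vital relay and track circuit): 0.850016 × 0.909373 = 0.772982
Parallel ([0.772982], interlocking processor, and balise encoder): 1 − (1 − 0.772982)(1 − 0.948854)(1 − 0.900325) = 0.9988

0.9988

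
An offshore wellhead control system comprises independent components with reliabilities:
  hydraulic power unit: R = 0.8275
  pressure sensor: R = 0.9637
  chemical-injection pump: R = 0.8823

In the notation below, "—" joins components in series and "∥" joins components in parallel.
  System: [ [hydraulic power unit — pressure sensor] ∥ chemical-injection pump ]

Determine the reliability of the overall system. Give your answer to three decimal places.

Series (hydraulic power unit and pressure sensor): 0.82750 × 0.96370 = 0.79746
Parallel ([0.79746] and chemical-injection pump): 1 − (1 − 0.79746)(1 − 0.88230) = 0.976

0.976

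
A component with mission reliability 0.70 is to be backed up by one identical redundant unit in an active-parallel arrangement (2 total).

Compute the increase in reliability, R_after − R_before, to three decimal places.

R_before = 0.70
R_after = 1 − (1 − 0.70)^2 = 0.910
ΔR = 0.910 − 0.70 = 0.210

0.210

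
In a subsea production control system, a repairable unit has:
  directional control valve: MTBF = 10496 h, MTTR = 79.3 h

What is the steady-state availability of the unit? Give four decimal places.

A(directional control valve) = MTBF/(MTBF+MTTR) = 10496/(10496+79.3) = 0.9925

0.9925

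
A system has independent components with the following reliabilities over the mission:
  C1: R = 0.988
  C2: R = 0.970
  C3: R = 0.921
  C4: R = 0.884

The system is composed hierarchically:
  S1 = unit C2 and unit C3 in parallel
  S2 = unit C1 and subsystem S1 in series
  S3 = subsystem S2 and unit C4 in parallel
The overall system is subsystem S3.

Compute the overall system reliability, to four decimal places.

0.9983

Parallel (C2 and C3): 1 − (1 − 0.970000)(1 − 0.921000) = 0.997630
Series (C1 and [0.997630]): 0.988000 × 0.997630 = 0.985658
Parallel ([0.985658] and C4): 1 − (1 − 0.985658)(1 − 0.884000) = 0.9983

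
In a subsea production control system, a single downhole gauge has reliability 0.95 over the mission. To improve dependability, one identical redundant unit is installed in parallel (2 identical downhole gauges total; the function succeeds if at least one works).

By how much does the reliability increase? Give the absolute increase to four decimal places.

0.0475

R_before = 0.95
R_after = 1 − (1 − 0.95)^2 = 0.9975
ΔR = 0.9975 − 0.95 = 0.0475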